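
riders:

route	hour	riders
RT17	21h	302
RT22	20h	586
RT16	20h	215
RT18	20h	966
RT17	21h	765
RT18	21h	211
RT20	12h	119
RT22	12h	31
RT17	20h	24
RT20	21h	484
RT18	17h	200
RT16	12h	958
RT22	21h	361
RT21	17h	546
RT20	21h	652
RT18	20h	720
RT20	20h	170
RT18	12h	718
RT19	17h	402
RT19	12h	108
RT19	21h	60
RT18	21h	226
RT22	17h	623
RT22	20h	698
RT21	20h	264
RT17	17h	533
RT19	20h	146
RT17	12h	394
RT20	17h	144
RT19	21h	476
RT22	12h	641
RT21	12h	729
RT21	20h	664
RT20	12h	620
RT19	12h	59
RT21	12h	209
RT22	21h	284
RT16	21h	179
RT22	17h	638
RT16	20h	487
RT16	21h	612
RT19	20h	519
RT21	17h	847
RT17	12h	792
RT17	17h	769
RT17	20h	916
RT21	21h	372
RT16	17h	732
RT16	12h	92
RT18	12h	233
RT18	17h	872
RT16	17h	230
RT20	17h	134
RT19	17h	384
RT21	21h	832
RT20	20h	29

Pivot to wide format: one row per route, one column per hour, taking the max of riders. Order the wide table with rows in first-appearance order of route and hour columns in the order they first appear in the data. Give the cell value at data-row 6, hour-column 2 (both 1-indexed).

664

With rows in first-appearance order of route, row 6 is route=RT21. hour columns in first-appearance order: 21h, 20h, 12h, 17h; column 2 is 20h.
Long rows with route=RT21, hour=20h: max(264, 664) = 664.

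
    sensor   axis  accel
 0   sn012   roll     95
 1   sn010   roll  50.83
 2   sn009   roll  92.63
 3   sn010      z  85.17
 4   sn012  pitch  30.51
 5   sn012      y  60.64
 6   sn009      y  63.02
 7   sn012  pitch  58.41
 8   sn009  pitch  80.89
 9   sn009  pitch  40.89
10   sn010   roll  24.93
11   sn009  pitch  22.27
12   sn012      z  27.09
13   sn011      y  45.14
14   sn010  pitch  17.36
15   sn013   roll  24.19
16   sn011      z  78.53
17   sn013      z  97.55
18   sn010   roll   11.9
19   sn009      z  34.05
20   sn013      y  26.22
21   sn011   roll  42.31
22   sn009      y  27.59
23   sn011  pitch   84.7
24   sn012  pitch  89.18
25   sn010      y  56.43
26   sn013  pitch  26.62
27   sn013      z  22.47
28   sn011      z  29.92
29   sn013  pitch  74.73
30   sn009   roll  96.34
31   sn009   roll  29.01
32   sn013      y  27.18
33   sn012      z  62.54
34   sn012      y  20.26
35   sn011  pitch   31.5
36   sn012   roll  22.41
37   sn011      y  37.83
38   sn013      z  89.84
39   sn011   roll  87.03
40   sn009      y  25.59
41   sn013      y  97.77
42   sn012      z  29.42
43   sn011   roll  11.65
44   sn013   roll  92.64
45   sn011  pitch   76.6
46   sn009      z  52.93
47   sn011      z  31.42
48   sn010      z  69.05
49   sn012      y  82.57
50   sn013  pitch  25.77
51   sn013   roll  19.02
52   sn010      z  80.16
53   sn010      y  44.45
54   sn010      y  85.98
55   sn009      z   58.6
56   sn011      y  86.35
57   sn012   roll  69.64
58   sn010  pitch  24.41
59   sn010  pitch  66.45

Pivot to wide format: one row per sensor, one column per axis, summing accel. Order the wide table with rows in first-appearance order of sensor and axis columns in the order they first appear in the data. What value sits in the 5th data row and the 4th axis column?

With rows in first-appearance order of sensor, row 5 is sensor=sn013. axis columns in first-appearance order: roll, z, pitch, y; column 4 is y.
Long rows with sensor=sn013, axis=y: 26.22 + 27.18 + 97.77 = 151.17.

151.17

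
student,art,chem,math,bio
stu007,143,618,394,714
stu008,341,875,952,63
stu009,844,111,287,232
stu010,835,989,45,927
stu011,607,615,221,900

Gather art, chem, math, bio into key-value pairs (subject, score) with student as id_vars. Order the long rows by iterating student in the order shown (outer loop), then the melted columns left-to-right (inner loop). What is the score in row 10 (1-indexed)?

20 rows total (5 × 4). Row 10: index ⌊(10-1)/4⌋ = 2 into student → stu009; (10-1) mod 4 = 1 into the melted columns → chem.
So row 10 is (stu009, chem, 111); score = 111.

111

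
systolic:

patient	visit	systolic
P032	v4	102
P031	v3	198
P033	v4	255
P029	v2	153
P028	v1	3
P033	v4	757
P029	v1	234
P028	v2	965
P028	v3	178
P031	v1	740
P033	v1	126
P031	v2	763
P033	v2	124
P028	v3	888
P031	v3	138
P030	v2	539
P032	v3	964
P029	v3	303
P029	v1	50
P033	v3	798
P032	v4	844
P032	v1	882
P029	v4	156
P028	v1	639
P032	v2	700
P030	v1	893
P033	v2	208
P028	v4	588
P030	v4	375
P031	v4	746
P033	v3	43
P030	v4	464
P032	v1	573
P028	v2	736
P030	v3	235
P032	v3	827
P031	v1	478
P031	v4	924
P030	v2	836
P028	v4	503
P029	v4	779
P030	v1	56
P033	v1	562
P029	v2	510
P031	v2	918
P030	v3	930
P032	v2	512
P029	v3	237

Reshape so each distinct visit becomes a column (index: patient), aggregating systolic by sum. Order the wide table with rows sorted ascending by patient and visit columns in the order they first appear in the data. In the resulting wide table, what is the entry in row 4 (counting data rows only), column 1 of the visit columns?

With rows sorted ascending by patient, row 4 is patient=P031. visit columns in first-appearance order: v4, v3, v2, v1; column 1 is v4.
Long rows with patient=P031, visit=v4: 746 + 924 = 1670.

1670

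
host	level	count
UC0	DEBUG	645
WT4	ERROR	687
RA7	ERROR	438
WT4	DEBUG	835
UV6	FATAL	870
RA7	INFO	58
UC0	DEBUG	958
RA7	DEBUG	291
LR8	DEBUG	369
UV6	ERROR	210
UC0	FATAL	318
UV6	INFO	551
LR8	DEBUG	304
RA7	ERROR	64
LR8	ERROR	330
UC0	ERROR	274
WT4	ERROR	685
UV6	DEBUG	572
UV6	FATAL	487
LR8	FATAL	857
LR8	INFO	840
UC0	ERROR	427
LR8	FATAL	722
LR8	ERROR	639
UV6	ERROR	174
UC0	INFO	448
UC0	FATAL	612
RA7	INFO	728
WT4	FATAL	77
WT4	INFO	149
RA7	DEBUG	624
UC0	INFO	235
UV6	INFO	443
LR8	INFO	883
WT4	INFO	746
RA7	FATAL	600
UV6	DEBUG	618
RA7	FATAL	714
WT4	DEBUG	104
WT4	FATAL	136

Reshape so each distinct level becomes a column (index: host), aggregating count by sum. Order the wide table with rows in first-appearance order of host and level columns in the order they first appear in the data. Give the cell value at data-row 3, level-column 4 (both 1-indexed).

With rows in first-appearance order of host, row 3 is host=RA7. level columns in first-appearance order: DEBUG, ERROR, FATAL, INFO; column 4 is INFO.
Long rows with host=RA7, level=INFO: 58 + 728 = 786.

786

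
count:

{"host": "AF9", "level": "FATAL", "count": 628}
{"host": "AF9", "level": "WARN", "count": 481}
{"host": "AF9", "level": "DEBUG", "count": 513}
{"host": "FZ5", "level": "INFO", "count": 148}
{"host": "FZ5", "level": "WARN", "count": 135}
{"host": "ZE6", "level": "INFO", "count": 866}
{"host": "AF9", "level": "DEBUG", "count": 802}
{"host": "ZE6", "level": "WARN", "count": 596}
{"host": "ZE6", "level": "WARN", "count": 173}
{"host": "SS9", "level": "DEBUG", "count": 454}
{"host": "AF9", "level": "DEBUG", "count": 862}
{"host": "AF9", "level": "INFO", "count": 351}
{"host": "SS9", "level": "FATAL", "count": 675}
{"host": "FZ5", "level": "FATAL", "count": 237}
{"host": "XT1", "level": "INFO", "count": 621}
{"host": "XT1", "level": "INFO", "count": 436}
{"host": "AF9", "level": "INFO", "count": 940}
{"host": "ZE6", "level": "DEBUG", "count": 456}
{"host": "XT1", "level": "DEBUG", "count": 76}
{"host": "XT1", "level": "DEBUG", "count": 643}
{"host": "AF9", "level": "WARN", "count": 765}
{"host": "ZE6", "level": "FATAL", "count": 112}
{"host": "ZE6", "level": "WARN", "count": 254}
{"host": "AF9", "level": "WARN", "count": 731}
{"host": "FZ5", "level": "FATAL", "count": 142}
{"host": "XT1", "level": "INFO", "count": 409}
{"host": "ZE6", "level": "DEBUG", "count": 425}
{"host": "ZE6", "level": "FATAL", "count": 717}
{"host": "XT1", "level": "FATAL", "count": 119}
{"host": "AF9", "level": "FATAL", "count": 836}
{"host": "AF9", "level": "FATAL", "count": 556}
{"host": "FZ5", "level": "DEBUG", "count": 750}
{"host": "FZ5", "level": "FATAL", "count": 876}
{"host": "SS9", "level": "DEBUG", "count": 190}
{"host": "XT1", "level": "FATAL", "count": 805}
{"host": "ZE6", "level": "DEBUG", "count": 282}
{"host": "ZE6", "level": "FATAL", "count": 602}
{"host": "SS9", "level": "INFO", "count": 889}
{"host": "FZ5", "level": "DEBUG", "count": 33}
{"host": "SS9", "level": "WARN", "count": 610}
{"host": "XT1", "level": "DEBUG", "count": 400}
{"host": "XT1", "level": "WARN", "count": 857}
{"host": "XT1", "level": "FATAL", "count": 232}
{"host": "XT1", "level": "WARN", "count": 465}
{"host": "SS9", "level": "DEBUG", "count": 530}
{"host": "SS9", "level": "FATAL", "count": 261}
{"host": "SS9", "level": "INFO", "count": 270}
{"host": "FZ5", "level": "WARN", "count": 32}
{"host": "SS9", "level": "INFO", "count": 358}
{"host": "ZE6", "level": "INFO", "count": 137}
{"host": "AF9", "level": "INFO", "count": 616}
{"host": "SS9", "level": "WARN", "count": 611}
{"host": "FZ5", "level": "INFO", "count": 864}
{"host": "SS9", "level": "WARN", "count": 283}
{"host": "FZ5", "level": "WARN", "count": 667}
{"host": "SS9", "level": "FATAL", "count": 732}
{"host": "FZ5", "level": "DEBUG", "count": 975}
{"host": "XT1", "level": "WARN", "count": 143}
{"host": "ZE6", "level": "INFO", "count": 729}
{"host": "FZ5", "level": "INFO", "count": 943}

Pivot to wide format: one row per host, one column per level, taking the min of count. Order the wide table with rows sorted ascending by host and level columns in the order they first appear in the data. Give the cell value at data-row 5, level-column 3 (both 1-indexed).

282

With rows sorted ascending by host, row 5 is host=ZE6. level columns in first-appearance order: FATAL, WARN, DEBUG, INFO; column 3 is DEBUG.
Long rows with host=ZE6, level=DEBUG: min(456, 425, 282) = 282.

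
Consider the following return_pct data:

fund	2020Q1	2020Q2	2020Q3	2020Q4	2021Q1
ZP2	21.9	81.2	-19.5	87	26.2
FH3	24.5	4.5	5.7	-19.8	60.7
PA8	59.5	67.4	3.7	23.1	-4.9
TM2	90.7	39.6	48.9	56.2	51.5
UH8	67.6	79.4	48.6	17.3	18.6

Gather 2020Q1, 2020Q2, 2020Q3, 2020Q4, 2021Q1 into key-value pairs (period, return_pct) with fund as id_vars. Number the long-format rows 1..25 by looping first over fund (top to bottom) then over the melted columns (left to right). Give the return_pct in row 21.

67.6

25 rows total (5 × 5). Row 21: index ⌊(21-1)/5⌋ = 4 into fund → UH8; (21-1) mod 5 = 0 into the melted columns → 2020Q1.
So row 21 is (UH8, 2020Q1, 67.6); return_pct = 67.6.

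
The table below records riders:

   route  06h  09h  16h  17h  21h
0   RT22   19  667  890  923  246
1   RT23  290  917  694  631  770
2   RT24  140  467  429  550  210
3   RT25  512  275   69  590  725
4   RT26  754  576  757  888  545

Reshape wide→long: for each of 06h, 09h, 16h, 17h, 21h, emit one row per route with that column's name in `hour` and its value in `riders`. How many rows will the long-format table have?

25

5 route values × 5 melted columns = 25 rows.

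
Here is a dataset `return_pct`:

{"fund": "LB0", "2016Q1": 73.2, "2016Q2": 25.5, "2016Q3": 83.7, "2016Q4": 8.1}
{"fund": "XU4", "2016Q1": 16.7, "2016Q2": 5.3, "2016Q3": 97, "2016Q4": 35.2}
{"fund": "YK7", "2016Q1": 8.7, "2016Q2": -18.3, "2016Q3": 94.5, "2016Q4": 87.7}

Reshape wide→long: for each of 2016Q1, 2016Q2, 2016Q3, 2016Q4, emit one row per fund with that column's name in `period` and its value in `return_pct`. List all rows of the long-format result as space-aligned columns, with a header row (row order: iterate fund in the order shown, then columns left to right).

fund  period  return_pct
LB0   2016Q1  73.2      
LB0   2016Q2  25.5      
LB0   2016Q3  83.7      
LB0   2016Q4  8.1       
XU4   2016Q1  16.7      
XU4   2016Q2  5.3       
XU4   2016Q3  97        
XU4   2016Q4  35.2      
YK7   2016Q1  8.7       
YK7   2016Q2  -18.3     
YK7   2016Q3  94.5      
YK7   2016Q4  87.7      

Each (fund, column) pair becomes one row: 3 × 4 = 12 rows.
For example, (LB0, 2016Q1) → return_pct=73.2.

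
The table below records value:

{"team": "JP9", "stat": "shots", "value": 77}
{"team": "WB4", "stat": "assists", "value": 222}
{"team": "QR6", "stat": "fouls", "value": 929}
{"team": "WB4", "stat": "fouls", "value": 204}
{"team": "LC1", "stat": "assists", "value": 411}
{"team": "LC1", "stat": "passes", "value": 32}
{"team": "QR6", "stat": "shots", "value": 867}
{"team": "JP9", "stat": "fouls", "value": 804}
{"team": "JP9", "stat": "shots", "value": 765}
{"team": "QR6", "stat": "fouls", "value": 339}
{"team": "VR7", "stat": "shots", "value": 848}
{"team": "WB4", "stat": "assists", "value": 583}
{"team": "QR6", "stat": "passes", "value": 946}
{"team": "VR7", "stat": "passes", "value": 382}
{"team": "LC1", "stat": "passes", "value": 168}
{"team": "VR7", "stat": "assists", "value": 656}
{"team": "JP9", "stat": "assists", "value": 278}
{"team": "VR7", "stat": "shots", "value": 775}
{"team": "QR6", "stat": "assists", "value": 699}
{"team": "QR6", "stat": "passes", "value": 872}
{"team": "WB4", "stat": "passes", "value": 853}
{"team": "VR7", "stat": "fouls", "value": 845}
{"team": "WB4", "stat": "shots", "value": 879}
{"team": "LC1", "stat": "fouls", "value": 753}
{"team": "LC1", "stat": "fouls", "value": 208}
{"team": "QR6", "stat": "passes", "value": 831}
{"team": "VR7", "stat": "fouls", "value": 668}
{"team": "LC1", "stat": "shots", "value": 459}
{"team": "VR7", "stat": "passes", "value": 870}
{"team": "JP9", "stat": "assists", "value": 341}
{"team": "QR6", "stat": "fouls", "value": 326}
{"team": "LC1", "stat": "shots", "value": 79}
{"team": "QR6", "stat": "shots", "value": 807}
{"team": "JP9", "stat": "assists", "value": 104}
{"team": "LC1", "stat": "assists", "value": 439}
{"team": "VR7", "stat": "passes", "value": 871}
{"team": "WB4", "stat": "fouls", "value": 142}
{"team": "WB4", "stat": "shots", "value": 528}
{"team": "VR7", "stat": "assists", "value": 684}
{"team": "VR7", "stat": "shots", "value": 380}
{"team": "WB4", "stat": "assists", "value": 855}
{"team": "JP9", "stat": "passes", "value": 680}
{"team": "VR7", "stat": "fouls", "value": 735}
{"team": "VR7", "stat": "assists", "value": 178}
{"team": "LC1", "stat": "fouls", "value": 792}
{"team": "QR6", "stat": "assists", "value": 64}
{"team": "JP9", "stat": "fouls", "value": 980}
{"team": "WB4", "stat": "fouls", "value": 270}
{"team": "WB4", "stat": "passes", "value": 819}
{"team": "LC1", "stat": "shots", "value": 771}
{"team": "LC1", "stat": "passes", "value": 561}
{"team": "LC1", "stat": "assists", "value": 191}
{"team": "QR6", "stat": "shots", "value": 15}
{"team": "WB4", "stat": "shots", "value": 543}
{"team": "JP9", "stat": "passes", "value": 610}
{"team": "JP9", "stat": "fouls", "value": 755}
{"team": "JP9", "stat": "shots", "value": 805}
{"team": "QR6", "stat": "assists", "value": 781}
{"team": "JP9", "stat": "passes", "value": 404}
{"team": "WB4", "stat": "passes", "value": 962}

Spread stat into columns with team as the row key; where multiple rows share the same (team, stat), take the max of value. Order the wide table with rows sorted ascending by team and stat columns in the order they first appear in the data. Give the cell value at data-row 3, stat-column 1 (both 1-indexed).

867

With rows sorted ascending by team, row 3 is team=QR6. stat columns in first-appearance order: shots, assists, fouls, passes; column 1 is shots.
Long rows with team=QR6, stat=shots: max(867, 807, 15) = 867.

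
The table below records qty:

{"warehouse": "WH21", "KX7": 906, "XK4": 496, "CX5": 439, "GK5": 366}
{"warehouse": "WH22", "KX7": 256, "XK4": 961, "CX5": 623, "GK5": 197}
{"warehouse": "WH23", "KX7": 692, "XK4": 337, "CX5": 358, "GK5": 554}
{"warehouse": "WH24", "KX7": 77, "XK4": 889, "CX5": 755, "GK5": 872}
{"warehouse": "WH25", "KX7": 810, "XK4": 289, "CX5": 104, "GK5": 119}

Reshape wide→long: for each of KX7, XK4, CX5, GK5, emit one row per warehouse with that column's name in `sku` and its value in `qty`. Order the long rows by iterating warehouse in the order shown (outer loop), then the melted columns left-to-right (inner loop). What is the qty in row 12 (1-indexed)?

554

20 rows total (5 × 4). Row 12: index ⌊(12-1)/4⌋ = 2 into warehouse → WH23; (12-1) mod 4 = 3 into the melted columns → GK5.
So row 12 is (WH23, GK5, 554); qty = 554.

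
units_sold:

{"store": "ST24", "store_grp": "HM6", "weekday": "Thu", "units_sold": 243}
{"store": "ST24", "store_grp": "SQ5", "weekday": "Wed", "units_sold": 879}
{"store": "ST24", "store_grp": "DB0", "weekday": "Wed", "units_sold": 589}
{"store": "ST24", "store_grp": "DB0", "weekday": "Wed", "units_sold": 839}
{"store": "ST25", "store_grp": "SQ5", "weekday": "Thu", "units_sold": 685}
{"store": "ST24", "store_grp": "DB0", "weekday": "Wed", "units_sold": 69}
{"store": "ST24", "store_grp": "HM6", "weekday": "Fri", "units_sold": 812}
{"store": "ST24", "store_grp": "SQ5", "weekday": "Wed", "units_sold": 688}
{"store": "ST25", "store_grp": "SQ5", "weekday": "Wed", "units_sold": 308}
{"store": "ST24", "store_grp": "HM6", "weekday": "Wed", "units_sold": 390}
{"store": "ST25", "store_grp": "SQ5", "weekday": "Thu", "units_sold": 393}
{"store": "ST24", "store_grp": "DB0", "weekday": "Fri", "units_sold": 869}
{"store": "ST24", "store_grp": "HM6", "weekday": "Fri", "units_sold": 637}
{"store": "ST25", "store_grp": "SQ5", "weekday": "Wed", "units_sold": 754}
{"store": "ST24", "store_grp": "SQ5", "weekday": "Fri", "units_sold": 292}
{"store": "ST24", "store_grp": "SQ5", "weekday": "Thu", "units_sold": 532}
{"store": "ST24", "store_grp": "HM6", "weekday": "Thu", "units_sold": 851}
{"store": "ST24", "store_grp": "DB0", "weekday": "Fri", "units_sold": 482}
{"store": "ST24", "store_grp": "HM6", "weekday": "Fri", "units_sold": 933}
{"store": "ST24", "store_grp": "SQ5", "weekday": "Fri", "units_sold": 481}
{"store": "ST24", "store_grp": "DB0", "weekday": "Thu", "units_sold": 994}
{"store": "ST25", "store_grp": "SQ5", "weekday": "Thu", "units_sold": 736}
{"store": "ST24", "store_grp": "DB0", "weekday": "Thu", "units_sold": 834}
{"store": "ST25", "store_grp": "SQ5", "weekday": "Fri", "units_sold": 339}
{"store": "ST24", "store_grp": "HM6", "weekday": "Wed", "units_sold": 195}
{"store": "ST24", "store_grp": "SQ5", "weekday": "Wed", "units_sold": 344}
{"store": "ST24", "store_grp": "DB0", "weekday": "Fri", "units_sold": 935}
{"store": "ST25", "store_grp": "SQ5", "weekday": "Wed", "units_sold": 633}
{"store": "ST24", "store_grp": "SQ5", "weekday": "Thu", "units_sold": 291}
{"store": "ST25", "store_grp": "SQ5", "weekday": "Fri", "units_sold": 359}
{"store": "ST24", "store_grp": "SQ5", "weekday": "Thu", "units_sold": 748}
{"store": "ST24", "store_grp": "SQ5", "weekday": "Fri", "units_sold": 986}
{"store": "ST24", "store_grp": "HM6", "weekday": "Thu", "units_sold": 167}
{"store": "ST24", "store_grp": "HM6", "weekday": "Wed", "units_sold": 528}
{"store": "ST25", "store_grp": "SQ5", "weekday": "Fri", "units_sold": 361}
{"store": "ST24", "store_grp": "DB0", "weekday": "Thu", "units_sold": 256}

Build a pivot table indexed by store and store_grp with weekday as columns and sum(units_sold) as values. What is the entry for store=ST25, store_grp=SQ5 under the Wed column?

1695

Rows with store=ST25, store_grp=SQ5 and weekday=Wed: units_sold values are 308, 754, 633.
308 + 754 + 633 = 1695.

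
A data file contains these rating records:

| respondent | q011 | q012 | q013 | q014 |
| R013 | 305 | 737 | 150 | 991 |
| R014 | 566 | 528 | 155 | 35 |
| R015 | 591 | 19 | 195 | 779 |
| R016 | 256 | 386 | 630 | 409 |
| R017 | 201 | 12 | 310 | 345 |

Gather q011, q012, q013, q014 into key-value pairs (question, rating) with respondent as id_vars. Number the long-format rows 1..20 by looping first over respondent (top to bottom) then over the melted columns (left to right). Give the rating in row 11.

195

20 rows total (5 × 4). Row 11: index ⌊(11-1)/4⌋ = 2 into respondent → R015; (11-1) mod 4 = 2 into the melted columns → q013.
So row 11 is (R015, q013, 195); rating = 195.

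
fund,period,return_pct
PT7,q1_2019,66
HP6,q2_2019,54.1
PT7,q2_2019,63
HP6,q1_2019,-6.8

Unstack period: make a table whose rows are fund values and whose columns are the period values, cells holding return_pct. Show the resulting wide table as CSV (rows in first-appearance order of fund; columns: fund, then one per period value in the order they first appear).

fund,q1_2019,q2_2019
PT7,66,63
HP6,-6.8,54.1

Columns: fund plus the 2 distinct period values (q1_2019, q2_2019).
For example, row PT7 column q1_2019 takes return_pct=66 from the long row (PT7, q1_2019).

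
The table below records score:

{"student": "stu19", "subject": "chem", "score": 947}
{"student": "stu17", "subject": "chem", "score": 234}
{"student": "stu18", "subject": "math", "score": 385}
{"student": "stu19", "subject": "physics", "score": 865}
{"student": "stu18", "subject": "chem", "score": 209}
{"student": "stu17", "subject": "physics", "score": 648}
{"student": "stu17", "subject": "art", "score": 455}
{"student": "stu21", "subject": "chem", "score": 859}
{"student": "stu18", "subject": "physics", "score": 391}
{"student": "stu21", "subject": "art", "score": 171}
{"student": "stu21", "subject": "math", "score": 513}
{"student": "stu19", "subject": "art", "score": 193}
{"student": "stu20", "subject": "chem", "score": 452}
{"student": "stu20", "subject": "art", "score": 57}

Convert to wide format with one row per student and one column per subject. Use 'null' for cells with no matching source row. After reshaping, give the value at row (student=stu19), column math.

No long-format row has student=stu19 and subject=math, so the cell is null.

null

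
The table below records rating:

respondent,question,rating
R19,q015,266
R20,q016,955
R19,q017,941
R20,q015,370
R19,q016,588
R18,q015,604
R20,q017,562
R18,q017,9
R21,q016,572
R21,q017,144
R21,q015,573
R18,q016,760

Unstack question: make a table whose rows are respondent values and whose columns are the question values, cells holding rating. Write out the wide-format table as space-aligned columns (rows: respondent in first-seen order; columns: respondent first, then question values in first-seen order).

Columns: respondent plus the 3 distinct question values (q015, q016, q017).
For example, row R19 column q015 takes rating=266 from the long row (R19, q015).

respondent  q015  q016  q017
R19         266   588   941 
R20         370   955   562 
R18         604   760   9   
R21         573   572   144 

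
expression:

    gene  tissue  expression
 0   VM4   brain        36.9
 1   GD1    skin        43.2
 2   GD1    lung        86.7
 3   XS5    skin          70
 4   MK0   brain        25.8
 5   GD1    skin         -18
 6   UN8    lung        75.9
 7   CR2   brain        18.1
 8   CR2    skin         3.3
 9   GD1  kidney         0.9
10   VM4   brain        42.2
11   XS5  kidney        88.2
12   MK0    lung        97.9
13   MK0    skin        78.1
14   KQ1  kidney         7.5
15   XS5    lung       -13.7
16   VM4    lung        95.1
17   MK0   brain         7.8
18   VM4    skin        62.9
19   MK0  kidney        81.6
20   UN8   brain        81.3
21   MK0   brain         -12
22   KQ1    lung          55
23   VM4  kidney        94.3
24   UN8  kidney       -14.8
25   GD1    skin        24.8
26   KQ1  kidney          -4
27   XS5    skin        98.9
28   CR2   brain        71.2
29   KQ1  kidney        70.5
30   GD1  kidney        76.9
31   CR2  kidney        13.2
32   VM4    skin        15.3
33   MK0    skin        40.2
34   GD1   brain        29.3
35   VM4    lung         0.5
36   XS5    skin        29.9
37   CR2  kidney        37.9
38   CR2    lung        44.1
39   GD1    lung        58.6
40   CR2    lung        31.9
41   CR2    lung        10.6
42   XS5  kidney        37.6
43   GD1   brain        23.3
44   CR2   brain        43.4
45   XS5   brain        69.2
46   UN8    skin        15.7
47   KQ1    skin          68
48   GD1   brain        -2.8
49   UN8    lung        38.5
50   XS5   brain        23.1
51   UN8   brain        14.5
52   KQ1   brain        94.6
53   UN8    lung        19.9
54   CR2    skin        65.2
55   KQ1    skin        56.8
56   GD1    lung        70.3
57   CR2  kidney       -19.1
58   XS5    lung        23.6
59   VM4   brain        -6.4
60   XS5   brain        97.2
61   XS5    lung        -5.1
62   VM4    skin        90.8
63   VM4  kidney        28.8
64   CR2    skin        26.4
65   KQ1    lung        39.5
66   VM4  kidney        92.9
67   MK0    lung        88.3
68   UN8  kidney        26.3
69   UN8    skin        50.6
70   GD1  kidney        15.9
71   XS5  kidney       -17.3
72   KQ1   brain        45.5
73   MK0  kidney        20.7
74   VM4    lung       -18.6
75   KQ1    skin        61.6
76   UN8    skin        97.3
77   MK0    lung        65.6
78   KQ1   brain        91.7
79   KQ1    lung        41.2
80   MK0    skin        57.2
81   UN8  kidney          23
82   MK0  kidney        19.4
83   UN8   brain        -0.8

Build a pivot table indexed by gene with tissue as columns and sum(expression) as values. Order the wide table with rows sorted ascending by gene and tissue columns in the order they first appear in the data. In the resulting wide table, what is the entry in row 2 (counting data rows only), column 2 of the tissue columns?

With rows sorted ascending by gene, row 2 is gene=GD1. tissue columns in first-appearance order: brain, skin, lung, kidney; column 2 is skin.
Long rows with gene=GD1, tissue=skin: 43.2 + -18 + 24.8 = 50.

50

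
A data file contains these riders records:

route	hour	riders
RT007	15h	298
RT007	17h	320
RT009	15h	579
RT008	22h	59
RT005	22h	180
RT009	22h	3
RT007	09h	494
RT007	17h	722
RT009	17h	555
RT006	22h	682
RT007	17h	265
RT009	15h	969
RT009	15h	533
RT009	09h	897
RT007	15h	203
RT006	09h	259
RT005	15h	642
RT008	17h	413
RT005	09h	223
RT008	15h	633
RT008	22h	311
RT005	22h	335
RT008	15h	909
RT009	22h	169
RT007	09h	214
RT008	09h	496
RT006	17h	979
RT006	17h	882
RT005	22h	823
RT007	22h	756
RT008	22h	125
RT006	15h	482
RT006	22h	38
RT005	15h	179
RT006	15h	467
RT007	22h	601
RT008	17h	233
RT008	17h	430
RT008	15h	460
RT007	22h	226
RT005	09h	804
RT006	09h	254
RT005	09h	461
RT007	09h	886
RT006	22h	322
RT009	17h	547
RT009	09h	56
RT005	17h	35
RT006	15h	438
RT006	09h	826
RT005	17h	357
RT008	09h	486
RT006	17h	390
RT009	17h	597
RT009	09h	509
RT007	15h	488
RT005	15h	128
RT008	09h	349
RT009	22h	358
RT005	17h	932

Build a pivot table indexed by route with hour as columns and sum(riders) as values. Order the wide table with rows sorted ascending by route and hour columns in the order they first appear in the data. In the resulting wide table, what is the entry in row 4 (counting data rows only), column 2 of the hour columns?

With rows sorted ascending by route, row 4 is route=RT008. hour columns in first-appearance order: 15h, 17h, 22h, 09h; column 2 is 17h.
Long rows with route=RT008, hour=17h: 413 + 233 + 430 = 1076.

1076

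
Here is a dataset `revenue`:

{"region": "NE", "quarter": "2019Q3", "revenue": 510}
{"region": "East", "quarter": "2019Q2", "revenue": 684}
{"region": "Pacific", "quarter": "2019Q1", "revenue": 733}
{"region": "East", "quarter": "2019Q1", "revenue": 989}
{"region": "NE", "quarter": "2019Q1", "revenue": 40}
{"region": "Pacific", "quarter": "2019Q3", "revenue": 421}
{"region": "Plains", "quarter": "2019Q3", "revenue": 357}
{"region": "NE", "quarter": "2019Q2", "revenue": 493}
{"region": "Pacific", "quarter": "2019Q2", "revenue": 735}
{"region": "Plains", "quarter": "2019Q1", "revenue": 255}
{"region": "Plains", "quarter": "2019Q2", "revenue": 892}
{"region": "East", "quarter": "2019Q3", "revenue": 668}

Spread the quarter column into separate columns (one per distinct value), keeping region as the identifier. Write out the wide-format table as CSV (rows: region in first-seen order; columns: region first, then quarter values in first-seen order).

Columns: region plus the 3 distinct quarter values (2019Q3, 2019Q2, 2019Q1).
For example, row NE column 2019Q3 takes revenue=510 from the long row (NE, 2019Q3).

region,2019Q3,2019Q2,2019Q1
NE,510,493,40
East,668,684,989
Pacific,421,735,733
Plains,357,892,255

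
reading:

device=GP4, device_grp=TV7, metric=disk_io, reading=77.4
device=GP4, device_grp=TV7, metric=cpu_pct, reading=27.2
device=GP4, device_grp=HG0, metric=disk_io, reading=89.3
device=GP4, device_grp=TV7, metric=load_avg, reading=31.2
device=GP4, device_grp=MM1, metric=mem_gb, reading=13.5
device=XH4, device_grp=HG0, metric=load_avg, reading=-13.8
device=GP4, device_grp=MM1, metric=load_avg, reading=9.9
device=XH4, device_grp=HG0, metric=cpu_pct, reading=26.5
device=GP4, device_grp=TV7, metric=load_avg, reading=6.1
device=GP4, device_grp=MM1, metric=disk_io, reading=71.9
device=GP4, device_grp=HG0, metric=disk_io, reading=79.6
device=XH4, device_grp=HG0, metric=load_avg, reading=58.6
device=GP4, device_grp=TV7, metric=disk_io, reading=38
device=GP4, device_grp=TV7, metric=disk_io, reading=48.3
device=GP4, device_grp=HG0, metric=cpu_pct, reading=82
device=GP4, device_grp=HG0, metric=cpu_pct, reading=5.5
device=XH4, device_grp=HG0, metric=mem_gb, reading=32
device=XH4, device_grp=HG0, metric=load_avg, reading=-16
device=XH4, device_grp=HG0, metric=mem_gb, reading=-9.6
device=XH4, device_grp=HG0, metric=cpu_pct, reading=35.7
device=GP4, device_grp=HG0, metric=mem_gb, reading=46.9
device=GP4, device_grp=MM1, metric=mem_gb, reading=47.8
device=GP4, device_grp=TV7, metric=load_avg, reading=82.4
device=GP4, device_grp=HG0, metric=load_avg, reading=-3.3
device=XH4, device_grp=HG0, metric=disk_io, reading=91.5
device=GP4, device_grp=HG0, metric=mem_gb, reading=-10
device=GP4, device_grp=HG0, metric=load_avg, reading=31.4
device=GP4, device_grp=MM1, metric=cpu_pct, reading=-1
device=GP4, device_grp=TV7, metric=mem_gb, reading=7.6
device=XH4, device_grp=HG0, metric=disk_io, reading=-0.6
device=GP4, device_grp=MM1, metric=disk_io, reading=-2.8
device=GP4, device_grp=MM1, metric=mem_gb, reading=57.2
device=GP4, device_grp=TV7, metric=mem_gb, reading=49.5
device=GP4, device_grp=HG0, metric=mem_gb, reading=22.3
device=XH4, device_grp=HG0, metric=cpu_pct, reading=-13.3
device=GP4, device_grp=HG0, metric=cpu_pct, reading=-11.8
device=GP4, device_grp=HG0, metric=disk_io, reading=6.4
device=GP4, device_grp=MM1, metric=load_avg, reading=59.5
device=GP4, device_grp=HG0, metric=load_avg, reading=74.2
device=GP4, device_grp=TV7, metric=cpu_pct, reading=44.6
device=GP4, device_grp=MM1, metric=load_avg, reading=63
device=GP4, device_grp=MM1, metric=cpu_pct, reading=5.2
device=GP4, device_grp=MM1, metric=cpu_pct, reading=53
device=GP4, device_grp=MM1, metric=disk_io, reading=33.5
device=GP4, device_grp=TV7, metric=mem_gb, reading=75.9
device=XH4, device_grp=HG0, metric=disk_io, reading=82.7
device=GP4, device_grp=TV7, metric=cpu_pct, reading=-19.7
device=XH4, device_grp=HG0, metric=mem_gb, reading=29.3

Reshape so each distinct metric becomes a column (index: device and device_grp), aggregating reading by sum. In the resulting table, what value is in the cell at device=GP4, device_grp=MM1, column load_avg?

Rows with device=GP4, device_grp=MM1 and metric=load_avg: reading values are 9.9, 59.5, 63.
9.9 + 59.5 + 63 = 132.4.

132.4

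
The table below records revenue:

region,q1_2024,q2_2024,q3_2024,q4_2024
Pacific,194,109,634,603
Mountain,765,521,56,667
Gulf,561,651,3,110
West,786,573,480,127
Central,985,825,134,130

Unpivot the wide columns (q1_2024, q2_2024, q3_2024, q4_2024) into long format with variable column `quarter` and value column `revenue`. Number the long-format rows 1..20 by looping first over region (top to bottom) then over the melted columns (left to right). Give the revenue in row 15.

480

20 rows total (5 × 4). Row 15: index ⌊(15-1)/4⌋ = 3 into region → West; (15-1) mod 4 = 2 into the melted columns → q3_2024.
So row 15 is (West, q3_2024, 480); revenue = 480.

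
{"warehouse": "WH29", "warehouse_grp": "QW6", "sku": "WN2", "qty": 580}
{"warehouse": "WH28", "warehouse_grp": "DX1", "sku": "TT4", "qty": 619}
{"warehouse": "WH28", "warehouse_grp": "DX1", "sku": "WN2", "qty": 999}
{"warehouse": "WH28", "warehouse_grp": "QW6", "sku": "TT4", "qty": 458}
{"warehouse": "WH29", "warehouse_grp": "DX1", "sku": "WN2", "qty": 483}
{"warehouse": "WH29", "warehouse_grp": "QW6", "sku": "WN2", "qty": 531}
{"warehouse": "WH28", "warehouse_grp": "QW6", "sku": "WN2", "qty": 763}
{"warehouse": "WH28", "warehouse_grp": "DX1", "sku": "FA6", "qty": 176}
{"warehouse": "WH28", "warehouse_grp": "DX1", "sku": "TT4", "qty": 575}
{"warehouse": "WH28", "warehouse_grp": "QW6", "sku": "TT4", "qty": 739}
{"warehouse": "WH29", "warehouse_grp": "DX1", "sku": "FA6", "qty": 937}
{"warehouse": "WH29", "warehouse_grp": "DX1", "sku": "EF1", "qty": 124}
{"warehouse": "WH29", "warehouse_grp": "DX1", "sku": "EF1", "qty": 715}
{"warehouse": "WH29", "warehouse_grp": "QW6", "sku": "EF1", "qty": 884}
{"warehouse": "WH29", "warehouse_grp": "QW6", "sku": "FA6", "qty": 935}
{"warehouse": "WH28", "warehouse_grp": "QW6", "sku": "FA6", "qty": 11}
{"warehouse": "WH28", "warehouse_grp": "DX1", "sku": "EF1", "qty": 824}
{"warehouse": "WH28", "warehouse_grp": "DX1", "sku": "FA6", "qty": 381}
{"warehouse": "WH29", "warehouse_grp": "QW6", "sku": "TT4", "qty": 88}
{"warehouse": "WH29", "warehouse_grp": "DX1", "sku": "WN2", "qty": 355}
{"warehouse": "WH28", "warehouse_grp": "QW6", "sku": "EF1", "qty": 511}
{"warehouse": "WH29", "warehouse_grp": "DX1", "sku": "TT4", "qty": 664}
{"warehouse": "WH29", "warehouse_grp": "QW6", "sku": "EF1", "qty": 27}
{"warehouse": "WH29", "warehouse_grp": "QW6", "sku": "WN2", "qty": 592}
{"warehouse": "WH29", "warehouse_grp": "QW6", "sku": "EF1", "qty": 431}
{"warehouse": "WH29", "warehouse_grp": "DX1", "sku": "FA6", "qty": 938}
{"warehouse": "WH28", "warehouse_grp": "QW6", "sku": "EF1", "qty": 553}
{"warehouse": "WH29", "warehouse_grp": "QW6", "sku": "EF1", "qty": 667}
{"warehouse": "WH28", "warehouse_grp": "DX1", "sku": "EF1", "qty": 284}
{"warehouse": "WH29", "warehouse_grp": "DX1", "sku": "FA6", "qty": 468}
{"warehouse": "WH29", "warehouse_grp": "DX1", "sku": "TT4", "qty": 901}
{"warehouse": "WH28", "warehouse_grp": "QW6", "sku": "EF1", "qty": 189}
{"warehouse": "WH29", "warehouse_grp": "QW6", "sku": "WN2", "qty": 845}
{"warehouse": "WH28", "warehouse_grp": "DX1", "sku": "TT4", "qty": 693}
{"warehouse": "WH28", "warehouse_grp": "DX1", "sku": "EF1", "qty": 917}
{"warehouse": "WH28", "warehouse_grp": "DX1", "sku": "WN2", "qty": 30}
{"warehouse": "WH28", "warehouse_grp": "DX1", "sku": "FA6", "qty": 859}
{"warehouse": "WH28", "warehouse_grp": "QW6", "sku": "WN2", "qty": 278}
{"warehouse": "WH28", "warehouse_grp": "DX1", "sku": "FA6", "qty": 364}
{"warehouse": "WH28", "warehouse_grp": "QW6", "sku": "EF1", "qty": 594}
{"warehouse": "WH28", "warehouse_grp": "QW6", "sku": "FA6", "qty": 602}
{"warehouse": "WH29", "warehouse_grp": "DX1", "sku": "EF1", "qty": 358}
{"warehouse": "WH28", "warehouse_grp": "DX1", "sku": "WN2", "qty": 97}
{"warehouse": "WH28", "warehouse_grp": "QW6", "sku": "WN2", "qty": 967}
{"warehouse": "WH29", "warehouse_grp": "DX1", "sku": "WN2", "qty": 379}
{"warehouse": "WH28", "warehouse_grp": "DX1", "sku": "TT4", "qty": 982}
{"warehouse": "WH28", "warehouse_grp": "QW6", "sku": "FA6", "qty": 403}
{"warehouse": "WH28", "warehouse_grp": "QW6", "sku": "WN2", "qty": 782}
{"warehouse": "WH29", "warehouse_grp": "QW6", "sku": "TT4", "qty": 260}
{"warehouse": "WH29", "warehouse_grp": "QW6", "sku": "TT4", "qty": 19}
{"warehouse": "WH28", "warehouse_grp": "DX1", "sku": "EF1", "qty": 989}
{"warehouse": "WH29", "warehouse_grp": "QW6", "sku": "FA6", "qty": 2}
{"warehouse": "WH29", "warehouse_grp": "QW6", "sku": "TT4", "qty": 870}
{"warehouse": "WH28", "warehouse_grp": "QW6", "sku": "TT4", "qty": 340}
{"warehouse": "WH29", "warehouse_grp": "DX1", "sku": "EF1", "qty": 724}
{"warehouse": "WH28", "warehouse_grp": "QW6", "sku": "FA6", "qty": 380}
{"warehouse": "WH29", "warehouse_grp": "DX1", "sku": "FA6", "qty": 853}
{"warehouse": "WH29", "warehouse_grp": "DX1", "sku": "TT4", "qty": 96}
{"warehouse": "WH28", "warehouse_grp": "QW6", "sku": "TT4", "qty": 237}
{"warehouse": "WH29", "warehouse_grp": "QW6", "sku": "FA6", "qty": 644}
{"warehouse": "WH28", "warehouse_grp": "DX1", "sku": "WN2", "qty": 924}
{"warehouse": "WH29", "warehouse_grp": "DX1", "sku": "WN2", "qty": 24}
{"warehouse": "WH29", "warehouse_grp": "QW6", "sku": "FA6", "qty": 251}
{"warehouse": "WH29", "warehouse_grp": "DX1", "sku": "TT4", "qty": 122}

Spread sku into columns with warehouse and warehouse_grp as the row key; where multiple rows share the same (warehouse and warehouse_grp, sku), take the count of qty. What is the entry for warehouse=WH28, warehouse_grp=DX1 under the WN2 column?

4

Rows with warehouse=WH28, warehouse_grp=DX1 and sku=WN2: qty values are 999, 30, 97, 924.
4 rows match — count = 4.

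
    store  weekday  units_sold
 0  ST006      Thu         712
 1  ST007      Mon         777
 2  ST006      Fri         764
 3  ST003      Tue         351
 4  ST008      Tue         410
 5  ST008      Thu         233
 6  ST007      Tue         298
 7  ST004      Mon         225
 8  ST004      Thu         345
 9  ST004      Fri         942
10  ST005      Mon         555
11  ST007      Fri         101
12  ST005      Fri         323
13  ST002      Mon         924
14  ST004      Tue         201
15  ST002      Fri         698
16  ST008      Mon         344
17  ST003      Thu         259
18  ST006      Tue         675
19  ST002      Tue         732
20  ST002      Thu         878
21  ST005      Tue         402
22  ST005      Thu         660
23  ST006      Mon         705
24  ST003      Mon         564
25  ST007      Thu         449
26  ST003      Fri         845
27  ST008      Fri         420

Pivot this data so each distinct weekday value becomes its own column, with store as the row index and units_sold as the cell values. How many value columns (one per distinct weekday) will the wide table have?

4 distinct weekday values: Thu, Fri, Mon, Tue.

4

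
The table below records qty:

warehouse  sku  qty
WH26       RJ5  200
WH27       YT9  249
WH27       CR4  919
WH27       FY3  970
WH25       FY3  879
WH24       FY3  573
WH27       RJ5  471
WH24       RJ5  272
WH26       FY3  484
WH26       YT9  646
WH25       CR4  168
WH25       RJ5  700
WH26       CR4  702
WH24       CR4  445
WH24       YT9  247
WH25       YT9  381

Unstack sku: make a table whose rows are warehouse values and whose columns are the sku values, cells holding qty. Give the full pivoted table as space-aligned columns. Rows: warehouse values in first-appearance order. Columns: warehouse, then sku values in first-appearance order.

Columns: warehouse plus the 4 distinct sku values (RJ5, YT9, CR4, FY3).
For example, row WH26 column RJ5 takes qty=200 from the long row (WH26, RJ5).

warehouse  RJ5  YT9  CR4  FY3
WH26       200  646  702  484
WH27       471  249  919  970
WH25       700  381  168  879
WH24       272  247  445  573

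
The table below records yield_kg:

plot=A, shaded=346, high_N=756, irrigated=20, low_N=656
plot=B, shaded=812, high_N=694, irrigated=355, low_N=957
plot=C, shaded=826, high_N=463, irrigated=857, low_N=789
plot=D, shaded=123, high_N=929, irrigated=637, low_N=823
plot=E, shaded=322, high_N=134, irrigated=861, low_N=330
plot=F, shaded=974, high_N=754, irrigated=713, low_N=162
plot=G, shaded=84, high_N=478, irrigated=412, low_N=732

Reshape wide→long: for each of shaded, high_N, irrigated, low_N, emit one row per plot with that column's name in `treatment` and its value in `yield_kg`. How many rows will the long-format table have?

28

7 plot values × 4 melted columns = 28 rows.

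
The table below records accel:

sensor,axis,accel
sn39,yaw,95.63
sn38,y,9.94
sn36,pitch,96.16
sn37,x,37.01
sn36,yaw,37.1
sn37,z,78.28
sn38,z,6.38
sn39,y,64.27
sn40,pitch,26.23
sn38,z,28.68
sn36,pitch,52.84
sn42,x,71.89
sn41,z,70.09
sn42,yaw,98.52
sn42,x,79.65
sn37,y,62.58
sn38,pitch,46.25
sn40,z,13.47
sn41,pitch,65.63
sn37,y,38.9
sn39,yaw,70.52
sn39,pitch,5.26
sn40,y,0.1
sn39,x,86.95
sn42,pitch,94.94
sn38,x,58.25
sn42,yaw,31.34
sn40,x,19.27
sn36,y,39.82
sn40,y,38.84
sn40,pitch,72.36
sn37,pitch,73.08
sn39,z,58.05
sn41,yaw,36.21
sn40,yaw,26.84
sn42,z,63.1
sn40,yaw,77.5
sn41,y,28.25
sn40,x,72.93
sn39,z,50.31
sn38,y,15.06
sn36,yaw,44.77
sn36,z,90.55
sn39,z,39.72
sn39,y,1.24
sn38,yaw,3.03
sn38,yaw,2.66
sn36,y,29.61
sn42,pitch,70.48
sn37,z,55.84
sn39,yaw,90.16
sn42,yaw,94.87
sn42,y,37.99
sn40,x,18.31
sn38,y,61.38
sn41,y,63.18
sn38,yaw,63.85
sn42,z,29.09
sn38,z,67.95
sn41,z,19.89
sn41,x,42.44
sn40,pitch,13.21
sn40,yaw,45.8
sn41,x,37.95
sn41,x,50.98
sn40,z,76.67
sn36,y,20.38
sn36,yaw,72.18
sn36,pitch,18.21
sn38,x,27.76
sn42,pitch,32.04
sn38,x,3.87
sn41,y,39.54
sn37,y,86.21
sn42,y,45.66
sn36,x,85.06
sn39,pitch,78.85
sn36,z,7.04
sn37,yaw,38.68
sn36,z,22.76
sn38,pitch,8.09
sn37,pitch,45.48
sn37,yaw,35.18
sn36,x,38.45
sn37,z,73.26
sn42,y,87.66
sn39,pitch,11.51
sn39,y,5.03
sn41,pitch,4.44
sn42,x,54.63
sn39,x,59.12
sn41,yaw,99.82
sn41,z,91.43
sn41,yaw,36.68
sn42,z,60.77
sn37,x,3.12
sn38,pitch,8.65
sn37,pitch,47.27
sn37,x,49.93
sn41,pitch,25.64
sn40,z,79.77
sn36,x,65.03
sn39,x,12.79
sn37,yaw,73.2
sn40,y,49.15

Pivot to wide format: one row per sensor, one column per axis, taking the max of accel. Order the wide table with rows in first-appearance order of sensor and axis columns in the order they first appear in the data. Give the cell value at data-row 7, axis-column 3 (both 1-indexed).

65.63

With rows in first-appearance order of sensor, row 7 is sensor=sn41. axis columns in first-appearance order: yaw, y, pitch, x, z; column 3 is pitch.
Long rows with sensor=sn41, axis=pitch: max(65.63, 4.44, 25.64) = 65.63.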